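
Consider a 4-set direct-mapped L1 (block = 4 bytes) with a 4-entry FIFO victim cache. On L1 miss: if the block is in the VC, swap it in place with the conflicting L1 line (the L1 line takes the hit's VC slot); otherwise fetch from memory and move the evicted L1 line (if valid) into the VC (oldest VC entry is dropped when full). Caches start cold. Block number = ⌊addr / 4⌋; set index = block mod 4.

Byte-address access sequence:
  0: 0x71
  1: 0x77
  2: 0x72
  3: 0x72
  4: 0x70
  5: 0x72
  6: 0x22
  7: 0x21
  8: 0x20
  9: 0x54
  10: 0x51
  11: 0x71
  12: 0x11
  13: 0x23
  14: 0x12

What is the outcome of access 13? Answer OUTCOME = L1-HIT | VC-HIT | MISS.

OUTCOME = VC-HIT

#0 0x71→b28/s0 MISS; vc=[]
#1 0x77→b29/s1 MISS; vc=[]
#2 0x72→b28/s0 L1-HIT; vc=[]
#3 0x72→b28/s0 L1-HIT; vc=[]
#4 0x70→b28/s0 L1-HIT; vc=[]
#5 0x72→b28/s0 L1-HIT; vc=[]
#6 0x22→b8/s0 MISS; vc=[28]
#7 0x21→b8/s0 L1-HIT; vc=[28]
#8 0x20→b8/s0 L1-HIT; vc=[28]
#9 0x54→b21/s1 MISS; vc=[28,29]
#10 0x51→b20/s0 MISS; vc=[28,29,8]
#11 0x71→b28/s0 VC-HIT; vc=[20,29,8]
#12 0x11→b4/s0 MISS; vc=[20,29,8,28]
#13 0x23→b8/s0 VC-HIT; vc=[20,29,4,28]
#14 0x12→b4/s0 VC-HIT; vc=[20,29,8,28]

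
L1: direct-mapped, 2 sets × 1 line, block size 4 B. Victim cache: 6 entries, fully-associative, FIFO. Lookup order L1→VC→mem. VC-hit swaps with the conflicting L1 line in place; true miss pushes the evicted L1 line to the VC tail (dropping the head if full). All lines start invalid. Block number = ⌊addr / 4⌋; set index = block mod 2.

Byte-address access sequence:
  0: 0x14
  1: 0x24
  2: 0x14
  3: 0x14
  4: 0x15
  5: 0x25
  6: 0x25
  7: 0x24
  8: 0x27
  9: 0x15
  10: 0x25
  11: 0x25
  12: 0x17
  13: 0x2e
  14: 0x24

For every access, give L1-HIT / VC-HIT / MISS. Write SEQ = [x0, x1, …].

  [0] addr=0x14 blk=5 s=1: MISS | VC []
  [1] addr=0x24 blk=9 s=1: MISS | VC [5]
  [2] addr=0x14 blk=5 s=1: VC-HIT | VC [9]
  [3] addr=0x14 blk=5 s=1: L1-HIT | VC [9]
  [4] addr=0x15 blk=5 s=1: L1-HIT | VC [9]
  [5] addr=0x25 blk=9 s=1: VC-HIT | VC [5]
  [6] addr=0x25 blk=9 s=1: L1-HIT | VC [5]
  [7] addr=0x24 blk=9 s=1: L1-HIT | VC [5]
  [8] addr=0x27 blk=9 s=1: L1-HIT | VC [5]
  [9] addr=0x15 blk=5 s=1: VC-HIT | VC [9]
  [10] addr=0x25 blk=9 s=1: VC-HIT | VC [5]
  [11] addr=0x25 blk=9 s=1: L1-HIT | VC [5]
  [12] addr=0x17 blk=5 s=1: VC-HIT | VC [9]
  [13] addr=0x2e blk=11 s=1: MISS | VC [9, 5]
  [14] addr=0x24 blk=9 s=1: VC-HIT | VC [11, 5]

SEQ = [MISS, MISS, VC-HIT, L1-HIT, L1-HIT, VC-HIT, L1-HIT, L1-HIT, L1-HIT, VC-HIT, VC-HIT, L1-HIT, VC-HIT, MISS, VC-HIT]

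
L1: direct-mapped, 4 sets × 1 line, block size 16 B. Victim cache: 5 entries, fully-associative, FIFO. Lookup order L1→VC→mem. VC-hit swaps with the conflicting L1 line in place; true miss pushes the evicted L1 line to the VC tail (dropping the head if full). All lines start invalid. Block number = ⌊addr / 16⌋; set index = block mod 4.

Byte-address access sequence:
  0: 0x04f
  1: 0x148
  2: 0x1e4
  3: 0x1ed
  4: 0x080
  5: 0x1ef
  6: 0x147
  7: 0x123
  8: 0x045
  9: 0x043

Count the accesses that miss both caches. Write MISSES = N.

  [0] addr=0x4f blk=4 s=0: MISS | VC []
  [1] addr=0x148 blk=20 s=0: MISS | VC [4]
  [2] addr=0x1e4 blk=30 s=2: MISS | VC [4]
  [3] addr=0x1ed blk=30 s=2: L1-HIT | VC [4]
  [4] addr=0x80 blk=8 s=0: MISS | VC [4, 20]
  [5] addr=0x1ef blk=30 s=2: L1-HIT | VC [4, 20]
  [6] addr=0x147 blk=20 s=0: VC-HIT | VC [4, 8]
  [7] addr=0x123 blk=18 s=2: MISS | VC [4, 8, 30]
  [8] addr=0x45 blk=4 s=0: VC-HIT | VC [20, 8, 30]
  [9] addr=0x43 blk=4 s=0: L1-HIT | VC [20, 8, 30]

MISSES = 5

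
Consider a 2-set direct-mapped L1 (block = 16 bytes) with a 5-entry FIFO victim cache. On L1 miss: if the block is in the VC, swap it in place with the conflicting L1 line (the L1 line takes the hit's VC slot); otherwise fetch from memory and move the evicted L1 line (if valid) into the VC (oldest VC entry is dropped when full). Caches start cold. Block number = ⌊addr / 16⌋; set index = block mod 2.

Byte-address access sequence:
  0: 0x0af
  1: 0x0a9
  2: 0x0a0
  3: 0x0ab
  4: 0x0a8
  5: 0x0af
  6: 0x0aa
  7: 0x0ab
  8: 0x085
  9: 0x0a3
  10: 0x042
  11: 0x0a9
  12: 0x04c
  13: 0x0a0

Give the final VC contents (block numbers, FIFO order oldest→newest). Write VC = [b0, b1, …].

0: 0xaf (blk 10, set 0) → MISS  vc=[]
1: 0xa9 (blk 10, set 0) → L1-HIT  vc=[]
2: 0xa0 (blk 10, set 0) → L1-HIT  vc=[]
3: 0xab (blk 10, set 0) → L1-HIT  vc=[]
4: 0xa8 (blk 10, set 0) → L1-HIT  vc=[]
5: 0xaf (blk 10, set 0) → L1-HIT  vc=[]
6: 0xaa (blk 10, set 0) → L1-HIT  vc=[]
7: 0xab (blk 10, set 0) → L1-HIT  vc=[]
8: 0x85 (blk 8, set 0) → MISS  vc=[10]
9: 0xa3 (blk 10, set 0) → VC-HIT  vc=[8]
10: 0x42 (blk 4, set 0) → MISS  vc=[8, 10]
11: 0xa9 (blk 10, set 0) → VC-HIT  vc=[8, 4]
12: 0x4c (blk 4, set 0) → VC-HIT  vc=[8, 10]
13: 0xa0 (blk 10, set 0) → VC-HIT  vc=[8, 4]

VC = [8, 4]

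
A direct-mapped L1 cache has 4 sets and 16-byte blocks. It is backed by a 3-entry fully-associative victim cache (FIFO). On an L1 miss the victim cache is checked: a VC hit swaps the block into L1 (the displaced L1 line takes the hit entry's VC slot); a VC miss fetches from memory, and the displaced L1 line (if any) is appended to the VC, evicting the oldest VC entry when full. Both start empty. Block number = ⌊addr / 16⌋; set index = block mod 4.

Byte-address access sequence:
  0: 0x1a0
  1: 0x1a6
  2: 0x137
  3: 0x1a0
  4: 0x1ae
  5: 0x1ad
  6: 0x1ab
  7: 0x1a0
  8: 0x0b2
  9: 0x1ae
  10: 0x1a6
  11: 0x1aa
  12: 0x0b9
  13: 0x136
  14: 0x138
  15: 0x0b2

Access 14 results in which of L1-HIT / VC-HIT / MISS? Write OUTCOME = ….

OUTCOME = L1-HIT

  [0] addr=0x1a0 blk=26 s=2: MISS | VC []
  [1] addr=0x1a6 blk=26 s=2: L1-HIT | VC []
  [2] addr=0x137 blk=19 s=3: MISS | VC []
  [3] addr=0x1a0 blk=26 s=2: L1-HIT | VC []
  [4] addr=0x1ae blk=26 s=2: L1-HIT | VC []
  [5] addr=0x1ad blk=26 s=2: L1-HIT | VC []
  [6] addr=0x1ab blk=26 s=2: L1-HIT | VC []
  [7] addr=0x1a0 blk=26 s=2: L1-HIT | VC []
  [8] addr=0xb2 blk=11 s=3: MISS | VC [19]
  [9] addr=0x1ae blk=26 s=2: L1-HIT | VC [19]
  [10] addr=0x1a6 blk=26 s=2: L1-HIT | VC [19]
  [11] addr=0x1aa blk=26 s=2: L1-HIT | VC [19]
  [12] addr=0xb9 blk=11 s=3: L1-HIT | VC [19]
  [13] addr=0x136 blk=19 s=3: VC-HIT | VC [11]
  [14] addr=0x138 blk=19 s=3: L1-HIT | VC [11]
  [15] addr=0xb2 blk=11 s=3: VC-HIT | VC [19]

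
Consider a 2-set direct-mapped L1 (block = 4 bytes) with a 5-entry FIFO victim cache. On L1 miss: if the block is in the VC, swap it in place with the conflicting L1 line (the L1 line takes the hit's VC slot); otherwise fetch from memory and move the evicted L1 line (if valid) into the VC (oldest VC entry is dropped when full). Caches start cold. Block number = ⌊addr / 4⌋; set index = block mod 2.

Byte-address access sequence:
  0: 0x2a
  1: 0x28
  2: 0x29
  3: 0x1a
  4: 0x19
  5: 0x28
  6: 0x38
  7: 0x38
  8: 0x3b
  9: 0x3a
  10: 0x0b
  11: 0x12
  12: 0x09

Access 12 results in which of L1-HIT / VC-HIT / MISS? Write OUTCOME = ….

OUTCOME = VC-HIT

  [0] addr=0x2a blk=10 s=0: MISS | VC []
  [1] addr=0x28 blk=10 s=0: L1-HIT | VC []
  [2] addr=0x29 blk=10 s=0: L1-HIT | VC []
  [3] addr=0x1a blk=6 s=0: MISS | VC [10]
  [4] addr=0x19 blk=6 s=0: L1-HIT | VC [10]
  [5] addr=0x28 blk=10 s=0: VC-HIT | VC [6]
  [6] addr=0x38 blk=14 s=0: MISS | VC [6, 10]
  [7] addr=0x38 blk=14 s=0: L1-HIT | VC [6, 10]
  [8] addr=0x3b blk=14 s=0: L1-HIT | VC [6, 10]
  [9] addr=0x3a blk=14 s=0: L1-HIT | VC [6, 10]
  [10] addr=0xb blk=2 s=0: MISS | VC [6, 10, 14]
  [11] addr=0x12 blk=4 s=0: MISS | VC [6, 10, 14, 2]
  [12] addr=0x9 blk=2 s=0: VC-HIT | VC [6, 10, 14, 4]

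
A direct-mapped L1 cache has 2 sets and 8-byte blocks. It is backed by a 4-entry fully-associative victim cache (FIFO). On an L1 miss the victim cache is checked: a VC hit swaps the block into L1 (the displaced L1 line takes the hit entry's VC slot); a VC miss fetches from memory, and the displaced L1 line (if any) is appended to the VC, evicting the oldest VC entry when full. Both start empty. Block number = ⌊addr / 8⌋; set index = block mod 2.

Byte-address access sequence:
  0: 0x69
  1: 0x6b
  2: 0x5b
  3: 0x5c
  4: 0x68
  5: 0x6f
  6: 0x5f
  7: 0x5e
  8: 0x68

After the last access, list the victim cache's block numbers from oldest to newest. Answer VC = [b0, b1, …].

VC = [11]

  [0] addr=0x69 blk=13 s=1: MISS | VC []
  [1] addr=0x6b blk=13 s=1: L1-HIT | VC []
  [2] addr=0x5b blk=11 s=1: MISS | VC [13]
  [3] addr=0x5c blk=11 s=1: L1-HIT | VC [13]
  [4] addr=0x68 blk=13 s=1: VC-HIT | VC [11]
  [5] addr=0x6f blk=13 s=1: L1-HIT | VC [11]
  [6] addr=0x5f blk=11 s=1: VC-HIT | VC [13]
  [7] addr=0x5e blk=11 s=1: L1-HIT | VC [13]
  [8] addr=0x68 blk=13 s=1: VC-HIT | VC [11]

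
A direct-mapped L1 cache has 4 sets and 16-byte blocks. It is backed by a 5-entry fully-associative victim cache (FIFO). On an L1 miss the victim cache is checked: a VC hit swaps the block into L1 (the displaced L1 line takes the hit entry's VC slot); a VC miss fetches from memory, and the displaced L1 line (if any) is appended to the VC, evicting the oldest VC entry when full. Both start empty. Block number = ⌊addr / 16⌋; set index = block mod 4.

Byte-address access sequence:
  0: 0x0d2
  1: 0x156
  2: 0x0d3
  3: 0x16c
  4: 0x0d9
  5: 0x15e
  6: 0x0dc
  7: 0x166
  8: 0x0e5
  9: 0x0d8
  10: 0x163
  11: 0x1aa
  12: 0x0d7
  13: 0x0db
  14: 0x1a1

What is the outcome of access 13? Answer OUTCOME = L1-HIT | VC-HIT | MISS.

OUTCOME = L1-HIT

#0 0xd2→b13/s1 MISS; vc=[]
#1 0x156→b21/s1 MISS; vc=[13]
#2 0xd3→b13/s1 VC-HIT; vc=[21]
#3 0x16c→b22/s2 MISS; vc=[21]
#4 0xd9→b13/s1 L1-HIT; vc=[21]
#5 0x15e→b21/s1 VC-HIT; vc=[13]
#6 0xdc→b13/s1 VC-HIT; vc=[21]
#7 0x166→b22/s2 L1-HIT; vc=[21]
#8 0xe5→b14/s2 MISS; vc=[21,22]
#9 0xd8→b13/s1 L1-HIT; vc=[21,22]
#10 0x163→b22/s2 VC-HIT; vc=[21,14]
#11 0x1aa→b26/s2 MISS; vc=[21,14,22]
#12 0xd7→b13/s1 L1-HIT; vc=[21,14,22]
#13 0xdb→b13/s1 L1-HIT; vc=[21,14,22]
#14 0x1a1→b26/s2 L1-HIT; vc=[21,14,22]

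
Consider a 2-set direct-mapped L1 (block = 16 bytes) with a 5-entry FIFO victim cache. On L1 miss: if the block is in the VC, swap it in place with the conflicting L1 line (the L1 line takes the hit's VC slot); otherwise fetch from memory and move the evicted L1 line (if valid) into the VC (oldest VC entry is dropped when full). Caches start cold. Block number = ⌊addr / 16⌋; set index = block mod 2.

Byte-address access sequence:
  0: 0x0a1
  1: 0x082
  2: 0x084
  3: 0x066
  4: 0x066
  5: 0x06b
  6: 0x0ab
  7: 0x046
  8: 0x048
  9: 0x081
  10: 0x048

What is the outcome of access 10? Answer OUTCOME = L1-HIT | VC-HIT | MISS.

0: 0xa1 (blk 10, set 0) → MISS  vc=[]
1: 0x82 (blk 8, set 0) → MISS  vc=[10]
2: 0x84 (blk 8, set 0) → L1-HIT  vc=[10]
3: 0x66 (blk 6, set 0) → MISS  vc=[10, 8]
4: 0x66 (blk 6, set 0) → L1-HIT  vc=[10, 8]
5: 0x6b (blk 6, set 0) → L1-HIT  vc=[10, 8]
6: 0xab (blk 10, set 0) → VC-HIT  vc=[6, 8]
7: 0x46 (blk 4, set 0) → MISS  vc=[6, 8, 10]
8: 0x48 (blk 4, set 0) → L1-HIT  vc=[6, 8, 10]
9: 0x81 (blk 8, set 0) → VC-HIT  vc=[6, 4, 10]
10: 0x48 (blk 4, set 0) → VC-HIT  vc=[6, 8, 10]

OUTCOME = VC-HIT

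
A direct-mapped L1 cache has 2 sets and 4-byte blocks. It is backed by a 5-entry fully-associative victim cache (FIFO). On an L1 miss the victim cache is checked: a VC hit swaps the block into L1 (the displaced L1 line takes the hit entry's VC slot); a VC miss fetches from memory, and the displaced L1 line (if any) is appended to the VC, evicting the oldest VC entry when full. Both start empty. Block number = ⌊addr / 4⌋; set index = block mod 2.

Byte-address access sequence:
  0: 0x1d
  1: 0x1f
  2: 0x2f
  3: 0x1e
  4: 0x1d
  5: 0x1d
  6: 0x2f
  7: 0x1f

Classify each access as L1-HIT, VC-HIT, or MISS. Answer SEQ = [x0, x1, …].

SEQ = [MISS, L1-HIT, MISS, VC-HIT, L1-HIT, L1-HIT, VC-HIT, VC-HIT]

  [0] addr=0x1d blk=7 s=1: MISS | VC []
  [1] addr=0x1f blk=7 s=1: L1-HIT | VC []
  [2] addr=0x2f blk=11 s=1: MISS | VC [7]
  [3] addr=0x1e blk=7 s=1: VC-HIT | VC [11]
  [4] addr=0x1d blk=7 s=1: L1-HIT | VC [11]
  [5] addr=0x1d blk=7 s=1: L1-HIT | VC [11]
  [6] addr=0x2f blk=11 s=1: VC-HIT | VC [7]
  [7] addr=0x1f blk=7 s=1: VC-HIT | VC [11]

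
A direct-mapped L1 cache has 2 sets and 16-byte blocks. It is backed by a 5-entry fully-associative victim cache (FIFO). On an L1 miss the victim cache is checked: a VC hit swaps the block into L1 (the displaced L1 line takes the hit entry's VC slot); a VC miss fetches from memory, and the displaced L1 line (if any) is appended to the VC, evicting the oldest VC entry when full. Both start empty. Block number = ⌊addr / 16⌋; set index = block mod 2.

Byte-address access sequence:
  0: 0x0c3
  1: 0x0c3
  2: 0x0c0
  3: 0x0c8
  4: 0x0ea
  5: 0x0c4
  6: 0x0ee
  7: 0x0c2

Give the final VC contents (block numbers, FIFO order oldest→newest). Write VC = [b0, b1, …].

VC = [14]

#0 0xc3→b12/s0 MISS; vc=[]
#1 0xc3→b12/s0 L1-HIT; vc=[]
#2 0xc0→b12/s0 L1-HIT; vc=[]
#3 0xc8→b12/s0 L1-HIT; vc=[]
#4 0xea→b14/s0 MISS; vc=[12]
#5 0xc4→b12/s0 VC-HIT; vc=[14]
#6 0xee→b14/s0 VC-HIT; vc=[12]
#7 0xc2→b12/s0 VC-HIT; vc=[14]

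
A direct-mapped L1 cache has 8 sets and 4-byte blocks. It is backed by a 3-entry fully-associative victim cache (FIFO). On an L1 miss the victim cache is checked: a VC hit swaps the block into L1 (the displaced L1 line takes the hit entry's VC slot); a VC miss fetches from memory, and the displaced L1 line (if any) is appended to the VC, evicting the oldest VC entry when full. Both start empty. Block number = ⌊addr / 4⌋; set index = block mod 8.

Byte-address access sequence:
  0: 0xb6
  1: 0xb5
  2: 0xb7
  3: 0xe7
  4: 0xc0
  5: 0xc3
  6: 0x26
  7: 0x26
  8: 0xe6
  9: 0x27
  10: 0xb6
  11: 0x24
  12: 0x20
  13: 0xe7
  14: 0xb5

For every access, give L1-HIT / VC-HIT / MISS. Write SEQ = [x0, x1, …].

  [0] addr=0xb6 blk=45 s=5: MISS | VC []
  [1] addr=0xb5 blk=45 s=5: L1-HIT | VC []
  [2] addr=0xb7 blk=45 s=5: L1-HIT | VC []
  [3] addr=0xe7 blk=57 s=1: MISS | VC []
  [4] addr=0xc0 blk=48 s=0: MISS | VC []
  [5] addr=0xc3 blk=48 s=0: L1-HIT | VC []
  [6] addr=0x26 blk=9 s=1: MISS | VC [57]
  [7] addr=0x26 blk=9 s=1: L1-HIT | VC [57]
  [8] addr=0xe6 blk=57 s=1: VC-HIT | VC [9]
  [9] addr=0x27 blk=9 s=1: VC-HIT | VC [57]
  [10] addr=0xb6 blk=45 s=5: L1-HIT | VC [57]
  [11] addr=0x24 blk=9 s=1: L1-HIT | VC [57]
  [12] addr=0x20 blk=8 s=0: MISS | VC [57, 48]
  [13] addr=0xe7 blk=57 s=1: VC-HIT | VC [9, 48]
  [14] addr=0xb5 blk=45 s=5: L1-HIT | VC [9, 48]

SEQ = [MISS, L1-HIT, L1-HIT, MISS, MISS, L1-HIT, MISS, L1-HIT, VC-HIT, VC-HIT, L1-HIT, L1-HIT, MISS, VC-HIT, L1-HIT]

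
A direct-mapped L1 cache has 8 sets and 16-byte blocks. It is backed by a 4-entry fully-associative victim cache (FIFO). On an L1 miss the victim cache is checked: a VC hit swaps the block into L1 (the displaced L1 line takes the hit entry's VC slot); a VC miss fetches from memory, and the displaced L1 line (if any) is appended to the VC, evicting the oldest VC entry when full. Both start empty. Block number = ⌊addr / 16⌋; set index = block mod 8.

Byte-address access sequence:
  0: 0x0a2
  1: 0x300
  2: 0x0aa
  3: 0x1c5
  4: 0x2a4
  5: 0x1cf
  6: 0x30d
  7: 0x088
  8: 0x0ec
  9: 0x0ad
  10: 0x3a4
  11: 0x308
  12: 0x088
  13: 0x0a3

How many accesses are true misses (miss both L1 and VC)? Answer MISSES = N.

  [0] addr=0xa2 blk=10 s=2: MISS | VC []
  [1] addr=0x300 blk=48 s=0: MISS | VC []
  [2] addr=0xaa blk=10 s=2: L1-HIT | VC []
  [3] addr=0x1c5 blk=28 s=4: MISS | VC []
  [4] addr=0x2a4 blk=42 s=2: MISS | VC [10]
  [5] addr=0x1cf blk=28 s=4: L1-HIT | VC [10]
  [6] addr=0x30d blk=48 s=0: L1-HIT | VC [10]
  [7] addr=0x88 blk=8 s=0: MISS | VC [10, 48]
  [8] addr=0xec blk=14 s=6: MISS | VC [10, 48]
  [9] addr=0xad blk=10 s=2: VC-HIT | VC [42, 48]
  [10] addr=0x3a4 blk=58 s=2: MISS | VC [42, 48, 10]
  [11] addr=0x308 blk=48 s=0: VC-HIT | VC [42, 8, 10]
  [12] addr=0x88 blk=8 s=0: VC-HIT | VC [42, 48, 10]
  [13] addr=0xa3 blk=10 s=2: VC-HIT | VC [42, 48, 58]

MISSES = 7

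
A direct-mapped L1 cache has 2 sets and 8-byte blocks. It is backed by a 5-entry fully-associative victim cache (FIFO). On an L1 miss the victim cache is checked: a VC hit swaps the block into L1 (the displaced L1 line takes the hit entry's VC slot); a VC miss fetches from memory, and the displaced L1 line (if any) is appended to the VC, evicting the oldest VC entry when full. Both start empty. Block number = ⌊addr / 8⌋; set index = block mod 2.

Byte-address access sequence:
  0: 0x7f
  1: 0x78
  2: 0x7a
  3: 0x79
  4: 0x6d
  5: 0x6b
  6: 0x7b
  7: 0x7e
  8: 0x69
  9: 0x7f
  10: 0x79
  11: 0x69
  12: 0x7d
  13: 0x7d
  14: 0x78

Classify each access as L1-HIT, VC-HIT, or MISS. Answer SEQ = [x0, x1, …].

SEQ = [MISS, L1-HIT, L1-HIT, L1-HIT, MISS, L1-HIT, VC-HIT, L1-HIT, VC-HIT, VC-HIT, L1-HIT, VC-HIT, VC-HIT, L1-HIT, L1-HIT]

#0 0x7f→b15/s1 MISS; vc=[]
#1 0x78→b15/s1 L1-HIT; vc=[]
#2 0x7a→b15/s1 L1-HIT; vc=[]
#3 0x79→b15/s1 L1-HIT; vc=[]
#4 0x6d→b13/s1 MISS; vc=[15]
#5 0x6b→b13/s1 L1-HIT; vc=[15]
#6 0x7b→b15/s1 VC-HIT; vc=[13]
#7 0x7e→b15/s1 L1-HIT; vc=[13]
#8 0x69→b13/s1 VC-HIT; vc=[15]
#9 0x7f→b15/s1 VC-HIT; vc=[13]
#10 0x79→b15/s1 L1-HIT; vc=[13]
#11 0x69→b13/s1 VC-HIT; vc=[15]
#12 0x7d→b15/s1 VC-HIT; vc=[13]
#13 0x7d→b15/s1 L1-HIT; vc=[13]
#14 0x78→b15/s1 L1-HIT; vc=[13]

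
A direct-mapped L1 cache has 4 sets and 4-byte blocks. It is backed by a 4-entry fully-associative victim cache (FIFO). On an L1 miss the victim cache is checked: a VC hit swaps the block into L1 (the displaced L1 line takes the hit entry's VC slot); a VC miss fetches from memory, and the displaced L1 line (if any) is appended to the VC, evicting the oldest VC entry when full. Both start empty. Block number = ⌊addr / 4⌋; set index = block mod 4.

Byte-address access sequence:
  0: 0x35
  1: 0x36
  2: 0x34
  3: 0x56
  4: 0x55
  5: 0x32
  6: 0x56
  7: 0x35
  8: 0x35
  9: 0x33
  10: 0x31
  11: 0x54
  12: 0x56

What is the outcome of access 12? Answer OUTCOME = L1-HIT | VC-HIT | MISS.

0: 0x35 (blk 13, set 1) → MISS  vc=[]
1: 0x36 (blk 13, set 1) → L1-HIT  vc=[]
2: 0x34 (blk 13, set 1) → L1-HIT  vc=[]
3: 0x56 (blk 21, set 1) → MISS  vc=[13]
4: 0x55 (blk 21, set 1) → L1-HIT  vc=[13]
5: 0x32 (blk 12, set 0) → MISS  vc=[13]
6: 0x56 (blk 21, set 1) → L1-HIT  vc=[13]
7: 0x35 (blk 13, set 1) → VC-HIT  vc=[21]
8: 0x35 (blk 13, set 1) → L1-HIT  vc=[21]
9: 0x33 (blk 12, set 0) → L1-HIT  vc=[21]
10: 0x31 (blk 12, set 0) → L1-HIT  vc=[21]
11: 0x54 (blk 21, set 1) → VC-HIT  vc=[13]
12: 0x56 (blk 21, set 1) → L1-HIT  vc=[13]

OUTCOME = L1-HIT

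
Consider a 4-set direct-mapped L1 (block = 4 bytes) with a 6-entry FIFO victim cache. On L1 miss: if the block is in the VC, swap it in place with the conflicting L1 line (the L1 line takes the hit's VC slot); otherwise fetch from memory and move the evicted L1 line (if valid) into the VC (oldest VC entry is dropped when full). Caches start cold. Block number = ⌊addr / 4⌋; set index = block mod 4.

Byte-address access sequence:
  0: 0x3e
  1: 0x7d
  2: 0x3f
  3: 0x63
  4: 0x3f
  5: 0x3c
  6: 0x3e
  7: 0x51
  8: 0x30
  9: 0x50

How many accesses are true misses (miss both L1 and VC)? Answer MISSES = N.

MISSES = 5

#0 0x3e→b15/s3 MISS; vc=[]
#1 0x7d→b31/s3 MISS; vc=[15]
#2 0x3f→b15/s3 VC-HIT; vc=[31]
#3 0x63→b24/s0 MISS; vc=[31]
#4 0x3f→b15/s3 L1-HIT; vc=[31]
#5 0x3c→b15/s3 L1-HIT; vc=[31]
#6 0x3e→b15/s3 L1-HIT; vc=[31]
#7 0x51→b20/s0 MISS; vc=[31,24]
#8 0x30→b12/s0 MISS; vc=[31,24,20]
#9 0x50→b20/s0 VC-HIT; vc=[31,24,12]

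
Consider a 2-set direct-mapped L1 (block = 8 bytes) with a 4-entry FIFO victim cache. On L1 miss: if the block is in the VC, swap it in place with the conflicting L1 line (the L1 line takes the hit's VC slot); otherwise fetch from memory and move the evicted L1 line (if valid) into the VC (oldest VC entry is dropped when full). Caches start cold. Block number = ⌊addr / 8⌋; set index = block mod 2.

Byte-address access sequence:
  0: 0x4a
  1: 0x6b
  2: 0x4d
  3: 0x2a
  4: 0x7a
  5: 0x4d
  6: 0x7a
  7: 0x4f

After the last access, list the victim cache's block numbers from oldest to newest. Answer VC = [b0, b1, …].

  [0] addr=0x4a blk=9 s=1: MISS | VC []
  [1] addr=0x6b blk=13 s=1: MISS | VC [9]
  [2] addr=0x4d blk=9 s=1: VC-HIT | VC [13]
  [3] addr=0x2a blk=5 s=1: MISS | VC [13, 9]
  [4] addr=0x7a blk=15 s=1: MISS | VC [13, 9, 5]
  [5] addr=0x4d blk=9 s=1: VC-HIT | VC [13, 15, 5]
  [6] addr=0x7a blk=15 s=1: VC-HIT | VC [13, 9, 5]
  [7] addr=0x4f blk=9 s=1: VC-HIT | VC [13, 15, 5]

VC = [13, 15, 5]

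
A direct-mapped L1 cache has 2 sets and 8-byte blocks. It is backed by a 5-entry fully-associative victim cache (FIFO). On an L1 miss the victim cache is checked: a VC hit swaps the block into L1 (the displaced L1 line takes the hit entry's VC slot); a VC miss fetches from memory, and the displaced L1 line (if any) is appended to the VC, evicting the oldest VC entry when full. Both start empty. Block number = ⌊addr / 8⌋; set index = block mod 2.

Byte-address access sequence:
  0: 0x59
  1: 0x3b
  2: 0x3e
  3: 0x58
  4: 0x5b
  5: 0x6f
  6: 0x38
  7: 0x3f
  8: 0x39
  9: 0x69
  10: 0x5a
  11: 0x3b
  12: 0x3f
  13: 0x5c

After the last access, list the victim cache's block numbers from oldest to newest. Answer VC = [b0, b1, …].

VC = [7, 13]

0: 0x59 (blk 11, set 1) → MISS  vc=[]
1: 0x3b (blk 7, set 1) → MISS  vc=[11]
2: 0x3e (blk 7, set 1) → L1-HIT  vc=[11]
3: 0x58 (blk 11, set 1) → VC-HIT  vc=[7]
4: 0x5b (blk 11, set 1) → L1-HIT  vc=[7]
5: 0x6f (blk 13, set 1) → MISS  vc=[7, 11]
6: 0x38 (blk 7, set 1) → VC-HIT  vc=[13, 11]
7: 0x3f (blk 7, set 1) → L1-HIT  vc=[13, 11]
8: 0x39 (blk 7, set 1) → L1-HIT  vc=[13, 11]
9: 0x69 (blk 13, set 1) → VC-HIT  vc=[7, 11]
10: 0x5a (blk 11, set 1) → VC-HIT  vc=[7, 13]
11: 0x3b (blk 7, set 1) → VC-HIT  vc=[11, 13]
12: 0x3f (blk 7, set 1) → L1-HIT  vc=[11, 13]
13: 0x5c (blk 11, set 1) → VC-HIT  vc=[7, 13]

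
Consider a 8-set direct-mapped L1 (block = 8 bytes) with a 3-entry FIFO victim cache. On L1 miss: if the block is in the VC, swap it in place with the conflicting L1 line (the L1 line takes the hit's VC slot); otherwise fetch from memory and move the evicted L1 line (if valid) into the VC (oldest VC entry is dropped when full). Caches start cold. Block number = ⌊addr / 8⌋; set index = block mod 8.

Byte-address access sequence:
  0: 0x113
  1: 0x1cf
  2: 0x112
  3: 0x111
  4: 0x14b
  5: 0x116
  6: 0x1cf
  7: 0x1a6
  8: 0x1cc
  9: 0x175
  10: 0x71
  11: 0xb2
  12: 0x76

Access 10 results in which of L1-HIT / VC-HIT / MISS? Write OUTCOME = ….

  [0] addr=0x113 blk=34 s=2: MISS | VC []
  [1] addr=0x1cf blk=57 s=1: MISS | VC []
  [2] addr=0x112 blk=34 s=2: L1-HIT | VC []
  [3] addr=0x111 blk=34 s=2: L1-HIT | VC []
  [4] addr=0x14b blk=41 s=1: MISS | VC [57]
  [5] addr=0x116 blk=34 s=2: L1-HIT | VC [57]
  [6] addr=0x1cf blk=57 s=1: VC-HIT | VC [41]
  [7] addr=0x1a6 blk=52 s=4: MISS | VC [41]
  [8] addr=0x1cc blk=57 s=1: L1-HIT | VC [41]
  [9] addr=0x175 blk=46 s=6: MISS | VC [41]
  [10] addr=0x71 blk=14 s=6: MISS | VC [41, 46]
  [11] addr=0xb2 blk=22 s=6: MISS | VC [41, 46, 14]
  [12] addr=0x76 blk=14 s=6: VC-HIT | VC [41, 46, 22]

OUTCOME = MISS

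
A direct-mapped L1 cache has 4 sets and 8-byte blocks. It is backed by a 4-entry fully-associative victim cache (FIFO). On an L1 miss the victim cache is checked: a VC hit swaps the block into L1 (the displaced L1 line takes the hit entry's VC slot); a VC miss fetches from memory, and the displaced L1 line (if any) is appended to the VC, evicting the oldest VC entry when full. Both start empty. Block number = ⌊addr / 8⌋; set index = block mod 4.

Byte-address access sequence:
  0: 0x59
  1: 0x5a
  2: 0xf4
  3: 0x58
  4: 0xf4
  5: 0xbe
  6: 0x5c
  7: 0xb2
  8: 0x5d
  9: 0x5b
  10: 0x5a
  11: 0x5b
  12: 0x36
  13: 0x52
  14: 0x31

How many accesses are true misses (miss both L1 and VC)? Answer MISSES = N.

MISSES = 6

  [0] addr=0x59 blk=11 s=3: MISS | VC []
  [1] addr=0x5a blk=11 s=3: L1-HIT | VC []
  [2] addr=0xf4 blk=30 s=2: MISS | VC []
  [3] addr=0x58 blk=11 s=3: L1-HIT | VC []
  [4] addr=0xf4 blk=30 s=2: L1-HIT | VC []
  [5] addr=0xbe blk=23 s=3: MISS | VC [11]
  [6] addr=0x5c blk=11 s=3: VC-HIT | VC [23]
  [7] addr=0xb2 blk=22 s=2: MISS | VC [23, 30]
  [8] addr=0x5d blk=11 s=3: L1-HIT | VC [23, 30]
  [9] addr=0x5b blk=11 s=3: L1-HIT | VC [23, 30]
  [10] addr=0x5a blk=11 s=3: L1-HIT | VC [23, 30]
  [11] addr=0x5b blk=11 s=3: L1-HIT | VC [23, 30]
  [12] addr=0x36 blk=6 s=2: MISS | VC [23, 30, 22]
  [13] addr=0x52 blk=10 s=2: MISS | VC [23, 30, 22, 6]
  [14] addr=0x31 blk=6 s=2: VC-HIT | VC [23, 30, 22, 10]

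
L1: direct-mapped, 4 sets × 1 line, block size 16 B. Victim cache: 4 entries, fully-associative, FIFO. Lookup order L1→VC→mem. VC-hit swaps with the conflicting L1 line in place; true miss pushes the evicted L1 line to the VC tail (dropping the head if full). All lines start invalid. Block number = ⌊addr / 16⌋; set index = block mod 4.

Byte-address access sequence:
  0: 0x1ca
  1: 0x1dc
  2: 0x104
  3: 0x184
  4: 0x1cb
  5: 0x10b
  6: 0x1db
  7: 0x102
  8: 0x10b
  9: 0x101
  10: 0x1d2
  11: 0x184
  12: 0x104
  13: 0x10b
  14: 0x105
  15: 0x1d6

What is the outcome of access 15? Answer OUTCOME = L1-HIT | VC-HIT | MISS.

#0 0x1ca→b28/s0 MISS; vc=[]
#1 0x1dc→b29/s1 MISS; vc=[]
#2 0x104→b16/s0 MISS; vc=[28]
#3 0x184→b24/s0 MISS; vc=[28,16]
#4 0x1cb→b28/s0 VC-HIT; vc=[24,16]
#5 0x10b→b16/s0 VC-HIT; vc=[24,28]
#6 0x1db→b29/s1 L1-HIT; vc=[24,28]
#7 0x102→b16/s0 L1-HIT; vc=[24,28]
#8 0x10b→b16/s0 L1-HIT; vc=[24,28]
#9 0x101→b16/s0 L1-HIT; vc=[24,28]
#10 0x1d2→b29/s1 L1-HIT; vc=[24,28]
#11 0x184→b24/s0 VC-HIT; vc=[16,28]
#12 0x104→b16/s0 VC-HIT; vc=[24,28]
#13 0x10b→b16/s0 L1-HIT; vc=[24,28]
#14 0x105→b16/s0 L1-HIT; vc=[24,28]
#15 0x1d6→b29/s1 L1-HIT; vc=[24,28]

OUTCOME = L1-HIT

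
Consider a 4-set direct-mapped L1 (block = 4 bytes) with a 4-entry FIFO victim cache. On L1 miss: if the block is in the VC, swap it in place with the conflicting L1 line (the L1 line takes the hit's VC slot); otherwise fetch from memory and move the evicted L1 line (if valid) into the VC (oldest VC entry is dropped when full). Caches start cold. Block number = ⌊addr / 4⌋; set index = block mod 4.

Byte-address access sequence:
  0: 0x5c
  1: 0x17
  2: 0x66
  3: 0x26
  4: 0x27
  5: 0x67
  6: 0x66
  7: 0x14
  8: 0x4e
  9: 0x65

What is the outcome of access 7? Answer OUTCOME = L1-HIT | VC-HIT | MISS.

0: 0x5c (blk 23, set 3) → MISS  vc=[]
1: 0x17 (blk 5, set 1) → MISS  vc=[]
2: 0x66 (blk 25, set 1) → MISS  vc=[5]
3: 0x26 (blk 9, set 1) → MISS  vc=[5, 25]
4: 0x27 (blk 9, set 1) → L1-HIT  vc=[5, 25]
5: 0x67 (blk 25, set 1) → VC-HIT  vc=[5, 9]
6: 0x66 (blk 25, set 1) → L1-HIT  vc=[5, 9]
7: 0x14 (blk 5, set 1) → VC-HIT  vc=[25, 9]
8: 0x4e (blk 19, set 3) → MISS  vc=[25, 9, 23]
9: 0x65 (blk 25, set 1) → VC-HIT  vc=[5, 9, 23]

OUTCOME = VC-HIT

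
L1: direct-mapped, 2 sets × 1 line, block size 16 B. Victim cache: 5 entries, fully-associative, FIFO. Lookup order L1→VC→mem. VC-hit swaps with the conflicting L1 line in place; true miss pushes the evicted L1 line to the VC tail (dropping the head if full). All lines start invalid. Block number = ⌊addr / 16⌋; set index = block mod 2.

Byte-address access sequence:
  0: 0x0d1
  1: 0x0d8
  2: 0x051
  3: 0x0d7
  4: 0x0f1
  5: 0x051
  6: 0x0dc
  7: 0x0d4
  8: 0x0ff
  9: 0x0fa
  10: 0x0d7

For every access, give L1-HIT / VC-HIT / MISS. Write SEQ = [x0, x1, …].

SEQ = [MISS, L1-HIT, MISS, VC-HIT, MISS, VC-HIT, VC-HIT, L1-HIT, VC-HIT, L1-HIT, VC-HIT]

#0 0xd1→b13/s1 MISS; vc=[]
#1 0xd8→b13/s1 L1-HIT; vc=[]
#2 0x51→b5/s1 MISS; vc=[13]
#3 0xd7→b13/s1 VC-HIT; vc=[5]
#4 0xf1→b15/s1 MISS; vc=[5,13]
#5 0x51→b5/s1 VC-HIT; vc=[15,13]
#6 0xdc→b13/s1 VC-HIT; vc=[15,5]
#7 0xd4→b13/s1 L1-HIT; vc=[15,5]
#8 0xff→b15/s1 VC-HIT; vc=[13,5]
#9 0xfa→b15/s1 L1-HIT; vc=[13,5]
#10 0xd7→b13/s1 VC-HIT; vc=[15,5]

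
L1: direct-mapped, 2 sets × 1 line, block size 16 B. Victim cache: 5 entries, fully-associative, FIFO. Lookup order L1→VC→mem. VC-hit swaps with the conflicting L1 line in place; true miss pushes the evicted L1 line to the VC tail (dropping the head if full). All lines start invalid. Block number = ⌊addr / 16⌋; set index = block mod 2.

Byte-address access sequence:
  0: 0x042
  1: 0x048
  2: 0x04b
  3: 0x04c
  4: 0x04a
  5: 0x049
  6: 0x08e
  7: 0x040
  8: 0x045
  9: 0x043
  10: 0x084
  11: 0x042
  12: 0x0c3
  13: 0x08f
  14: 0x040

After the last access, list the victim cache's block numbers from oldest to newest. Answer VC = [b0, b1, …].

0: 0x42 (blk 4, set 0) → MISS  vc=[]
1: 0x48 (blk 4, set 0) → L1-HIT  vc=[]
2: 0x4b (blk 4, set 0) → L1-HIT  vc=[]
3: 0x4c (blk 4, set 0) → L1-HIT  vc=[]
4: 0x4a (blk 4, set 0) → L1-HIT  vc=[]
5: 0x49 (blk 4, set 0) → L1-HIT  vc=[]
6: 0x8e (blk 8, set 0) → MISS  vc=[4]
7: 0x40 (blk 4, set 0) → VC-HIT  vc=[8]
8: 0x45 (blk 4, set 0) → L1-HIT  vc=[8]
9: 0x43 (blk 4, set 0) → L1-HIT  vc=[8]
10: 0x84 (blk 8, set 0) → VC-HIT  vc=[4]
11: 0x42 (blk 4, set 0) → VC-HIT  vc=[8]
12: 0xc3 (blk 12, set 0) → MISS  vc=[8, 4]
13: 0x8f (blk 8, set 0) → VC-HIT  vc=[12, 4]
14: 0x40 (blk 4, set 0) → VC-HIT  vc=[12, 8]

VC = [12, 8]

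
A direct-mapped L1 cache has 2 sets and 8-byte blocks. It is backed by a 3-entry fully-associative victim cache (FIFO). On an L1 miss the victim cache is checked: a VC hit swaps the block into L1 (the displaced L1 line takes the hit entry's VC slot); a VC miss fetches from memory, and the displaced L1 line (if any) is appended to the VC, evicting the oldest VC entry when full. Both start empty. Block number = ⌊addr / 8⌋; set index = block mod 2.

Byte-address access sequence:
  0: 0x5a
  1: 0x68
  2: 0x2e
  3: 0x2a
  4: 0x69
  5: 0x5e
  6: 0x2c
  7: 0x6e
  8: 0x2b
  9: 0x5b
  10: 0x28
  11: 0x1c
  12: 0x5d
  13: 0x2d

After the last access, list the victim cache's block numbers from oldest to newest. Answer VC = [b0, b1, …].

0: 0x5a (blk 11, set 1) → MISS  vc=[]
1: 0x68 (blk 13, set 1) → MISS  vc=[11]
2: 0x2e (blk 5, set 1) → MISS  vc=[11, 13]
3: 0x2a (blk 5, set 1) → L1-HIT  vc=[11, 13]
4: 0x69 (blk 13, set 1) → VC-HIT  vc=[11, 5]
5: 0x5e (blk 11, set 1) → VC-HIT  vc=[13, 5]
6: 0x2c (blk 5, set 1) → VC-HIT  vc=[13, 11]
7: 0x6e (blk 13, set 1) → VC-HIT  vc=[5, 11]
8: 0x2b (blk 5, set 1) → VC-HIT  vc=[13, 11]
9: 0x5b (blk 11, set 1) → VC-HIT  vc=[13, 5]
10: 0x28 (blk 5, set 1) → VC-HIT  vc=[13, 11]
11: 0x1c (blk 3, set 1) → MISS  vc=[13, 11, 5]
12: 0x5d (blk 11, set 1) → VC-HIT  vc=[13, 3, 5]
13: 0x2d (blk 5, set 1) → VC-HIT  vc=[13, 3, 11]

VC = [13, 3, 11]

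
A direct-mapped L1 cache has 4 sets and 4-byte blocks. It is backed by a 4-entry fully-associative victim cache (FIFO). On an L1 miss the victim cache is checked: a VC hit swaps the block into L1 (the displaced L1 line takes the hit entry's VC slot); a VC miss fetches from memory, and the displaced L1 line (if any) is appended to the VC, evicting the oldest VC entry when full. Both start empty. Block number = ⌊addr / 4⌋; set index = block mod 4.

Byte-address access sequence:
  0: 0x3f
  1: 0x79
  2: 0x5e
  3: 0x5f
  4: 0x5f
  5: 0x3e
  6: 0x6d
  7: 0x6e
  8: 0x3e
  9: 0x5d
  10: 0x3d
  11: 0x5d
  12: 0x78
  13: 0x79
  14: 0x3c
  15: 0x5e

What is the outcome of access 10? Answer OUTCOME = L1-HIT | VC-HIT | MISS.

OUTCOME = VC-HIT

#0 0x3f→b15/s3 MISS; vc=[]
#1 0x79→b30/s2 MISS; vc=[]
#2 0x5e→b23/s3 MISS; vc=[15]
#3 0x5f→b23/s3 L1-HIT; vc=[15]
#4 0x5f→b23/s3 L1-HIT; vc=[15]
#5 0x3e→b15/s3 VC-HIT; vc=[23]
#6 0x6d→b27/s3 MISS; vc=[23,15]
#7 0x6e→b27/s3 L1-HIT; vc=[23,15]
#8 0x3e→b15/s3 VC-HIT; vc=[23,27]
#9 0x5d→b23/s3 VC-HIT; vc=[15,27]
#10 0x3d→b15/s3 VC-HIT; vc=[23,27]
#11 0x5d→b23/s3 VC-HIT; vc=[15,27]
#12 0x78→b30/s2 L1-HIT; vc=[15,27]
#13 0x79→b30/s2 L1-HIT; vc=[15,27]
#14 0x3c→b15/s3 VC-HIT; vc=[23,27]
#15 0x5e→b23/s3 VC-HIT; vc=[15,27]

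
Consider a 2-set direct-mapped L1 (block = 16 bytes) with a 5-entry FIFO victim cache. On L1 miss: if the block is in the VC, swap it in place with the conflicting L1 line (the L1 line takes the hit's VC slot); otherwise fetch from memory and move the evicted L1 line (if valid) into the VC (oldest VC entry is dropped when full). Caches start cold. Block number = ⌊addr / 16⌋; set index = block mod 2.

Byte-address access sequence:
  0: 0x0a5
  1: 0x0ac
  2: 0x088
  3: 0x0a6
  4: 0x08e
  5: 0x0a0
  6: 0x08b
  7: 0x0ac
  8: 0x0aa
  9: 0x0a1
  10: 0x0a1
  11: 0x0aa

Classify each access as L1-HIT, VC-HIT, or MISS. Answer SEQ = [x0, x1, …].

  [0] addr=0xa5 blk=10 s=0: MISS | VC []
  [1] addr=0xac blk=10 s=0: L1-HIT | VC []
  [2] addr=0x88 blk=8 s=0: MISS | VC [10]
  [3] addr=0xa6 blk=10 s=0: VC-HIT | VC [8]
  [4] addr=0x8e blk=8 s=0: VC-HIT | VC [10]
  [5] addr=0xa0 blk=10 s=0: VC-HIT | VC [8]
  [6] addr=0x8b blk=8 s=0: VC-HIT | VC [10]
  [7] addr=0xac blk=10 s=0: VC-HIT | VC [8]
  [8] addr=0xaa blk=10 s=0: L1-HIT | VC [8]
  [9] addr=0xa1 blk=10 s=0: L1-HIT | VC [8]
  [10] addr=0xa1 blk=10 s=0: L1-HIT | VC [8]
  [11] addr=0xaa blk=10 s=0: L1-HIT | VC [8]

SEQ = [MISS, L1-HIT, MISS, VC-HIT, VC-HIT, VC-HIT, VC-HIT, VC-HIT, L1-HIT, L1-HIT, L1-HIT, L1-HIT]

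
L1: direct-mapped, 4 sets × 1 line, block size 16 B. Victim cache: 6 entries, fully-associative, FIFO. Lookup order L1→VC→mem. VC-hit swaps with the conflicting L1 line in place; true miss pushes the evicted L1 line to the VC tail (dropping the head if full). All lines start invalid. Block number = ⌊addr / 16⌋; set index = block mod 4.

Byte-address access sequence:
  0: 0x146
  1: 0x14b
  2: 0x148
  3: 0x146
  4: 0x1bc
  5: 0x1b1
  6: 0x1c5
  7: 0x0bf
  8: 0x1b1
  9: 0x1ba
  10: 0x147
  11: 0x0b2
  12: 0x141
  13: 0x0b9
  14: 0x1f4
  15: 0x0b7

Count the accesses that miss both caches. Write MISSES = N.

0: 0x146 (blk 20, set 0) → MISS  vc=[]
1: 0x14b (blk 20, set 0) → L1-HIT  vc=[]
2: 0x148 (blk 20, set 0) → L1-HIT  vc=[]
3: 0x146 (blk 20, set 0) → L1-HIT  vc=[]
4: 0x1bc (blk 27, set 3) → MISS  vc=[]
5: 0x1b1 (blk 27, set 3) → L1-HIT  vc=[]
6: 0x1c5 (blk 28, set 0) → MISS  vc=[20]
7: 0xbf (blk 11, set 3) → MISS  vc=[20, 27]
8: 0x1b1 (blk 27, set 3) → VC-HIT  vc=[20, 11]
9: 0x1ba (blk 27, set 3) → L1-HIT  vc=[20, 11]
10: 0x147 (blk 20, set 0) → VC-HIT  vc=[28, 11]
11: 0xb2 (blk 11, set 3) → VC-HIT  vc=[28, 27]
12: 0x141 (blk 20, set 0) → L1-HIT  vc=[28, 27]
13: 0xb9 (blk 11, set 3) → L1-HIT  vc=[28, 27]
14: 0x1f4 (blk 31, set 3) → MISS  vc=[28, 27, 11]
15: 0xb7 (blk 11, set 3) → VC-HIT  vc=[28, 27, 31]

MISSES = 5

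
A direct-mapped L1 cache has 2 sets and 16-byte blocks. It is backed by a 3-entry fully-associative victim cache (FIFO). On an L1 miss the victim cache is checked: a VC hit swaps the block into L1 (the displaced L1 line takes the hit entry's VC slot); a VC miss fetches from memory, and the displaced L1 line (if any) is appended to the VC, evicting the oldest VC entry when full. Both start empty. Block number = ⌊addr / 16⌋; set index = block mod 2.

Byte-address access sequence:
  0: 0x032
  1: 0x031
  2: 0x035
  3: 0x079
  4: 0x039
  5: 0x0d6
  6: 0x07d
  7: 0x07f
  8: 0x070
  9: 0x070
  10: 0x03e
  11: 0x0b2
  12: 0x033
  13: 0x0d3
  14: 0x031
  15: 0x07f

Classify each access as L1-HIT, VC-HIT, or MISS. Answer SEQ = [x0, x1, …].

SEQ = [MISS, L1-HIT, L1-HIT, MISS, VC-HIT, MISS, VC-HIT, L1-HIT, L1-HIT, L1-HIT, VC-HIT, MISS, VC-HIT, VC-HIT, VC-HIT, VC-HIT]

#0 0x32→b3/s1 MISS; vc=[]
#1 0x31→b3/s1 L1-HIT; vc=[]
#2 0x35→b3/s1 L1-HIT; vc=[]
#3 0x79→b7/s1 MISS; vc=[3]
#4 0x39→b3/s1 VC-HIT; vc=[7]
#5 0xd6→b13/s1 MISS; vc=[7,3]
#6 0x7d→b7/s1 VC-HIT; vc=[13,3]
#7 0x7f→b7/s1 L1-HIT; vc=[13,3]
#8 0x70→b7/s1 L1-HIT; vc=[13,3]
#9 0x70→b7/s1 L1-HIT; vc=[13,3]
#10 0x3e→b3/s1 VC-HIT; vc=[13,7]
#11 0xb2→b11/s1 MISS; vc=[13,7,3]
#12 0x33→b3/s1 VC-HIT; vc=[13,7,11]
#13 0xd3→b13/s1 VC-HIT; vc=[3,7,11]
#14 0x31→b3/s1 VC-HIT; vc=[13,7,11]
#15 0x7f→b7/s1 VC-HIT; vc=[13,3,11]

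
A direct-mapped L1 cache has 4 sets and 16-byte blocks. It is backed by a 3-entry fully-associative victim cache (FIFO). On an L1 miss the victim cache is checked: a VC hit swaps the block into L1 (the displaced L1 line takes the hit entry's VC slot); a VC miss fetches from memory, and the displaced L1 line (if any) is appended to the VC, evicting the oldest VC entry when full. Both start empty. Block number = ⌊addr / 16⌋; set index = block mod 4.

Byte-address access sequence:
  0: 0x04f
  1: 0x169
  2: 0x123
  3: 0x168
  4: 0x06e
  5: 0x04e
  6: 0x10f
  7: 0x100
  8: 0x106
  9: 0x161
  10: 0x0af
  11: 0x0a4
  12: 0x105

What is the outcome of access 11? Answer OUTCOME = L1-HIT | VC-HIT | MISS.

OUTCOME = L1-HIT

0: 0x4f (blk 4, set 0) → MISS  vc=[]
1: 0x169 (blk 22, set 2) → MISS  vc=[]
2: 0x123 (blk 18, set 2) → MISS  vc=[22]
3: 0x168 (blk 22, set 2) → VC-HIT  vc=[18]
4: 0x6e (blk 6, set 2) → MISS  vc=[18, 22]
5: 0x4e (blk 4, set 0) → L1-HIT  vc=[18, 22]
6: 0x10f (blk 16, set 0) → MISS  vc=[18, 22, 4]
7: 0x100 (blk 16, set 0) → L1-HIT  vc=[18, 22, 4]
8: 0x106 (blk 16, set 0) → L1-HIT  vc=[18, 22, 4]
9: 0x161 (blk 22, set 2) → VC-HIT  vc=[18, 6, 4]
10: 0xaf (blk 10, set 2) → MISS  vc=[6, 4, 22]
11: 0xa4 (blk 10, set 2) → L1-HIT  vc=[6, 4, 22]
12: 0x105 (blk 16, set 0) → L1-HIT  vc=[6, 4, 22]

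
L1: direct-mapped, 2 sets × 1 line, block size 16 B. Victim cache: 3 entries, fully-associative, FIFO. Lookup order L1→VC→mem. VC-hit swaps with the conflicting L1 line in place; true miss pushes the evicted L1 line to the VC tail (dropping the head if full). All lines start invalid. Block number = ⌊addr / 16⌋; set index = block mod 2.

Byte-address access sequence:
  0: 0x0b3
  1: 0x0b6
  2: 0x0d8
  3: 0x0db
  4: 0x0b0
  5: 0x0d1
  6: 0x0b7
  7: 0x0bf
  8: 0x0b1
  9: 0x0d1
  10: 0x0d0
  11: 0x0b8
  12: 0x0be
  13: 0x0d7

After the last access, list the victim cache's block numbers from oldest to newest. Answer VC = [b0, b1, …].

VC = [11]

0: 0xb3 (blk 11, set 1) → MISS  vc=[]
1: 0xb6 (blk 11, set 1) → L1-HIT  vc=[]
2: 0xd8 (blk 13, set 1) → MISS  vc=[11]
3: 0xdb (blk 13, set 1) → L1-HIT  vc=[11]
4: 0xb0 (blk 11, set 1) → VC-HIT  vc=[13]
5: 0xd1 (blk 13, set 1) → VC-HIT  vc=[11]
6: 0xb7 (blk 11, set 1) → VC-HIT  vc=[13]
7: 0xbf (blk 11, set 1) → L1-HIT  vc=[13]
8: 0xb1 (blk 11, set 1) → L1-HIT  vc=[13]
9: 0xd1 (blk 13, set 1) → VC-HIT  vc=[11]
10: 0xd0 (blk 13, set 1) → L1-HIT  vc=[11]
11: 0xb8 (blk 11, set 1) → VC-HIT  vc=[13]
12: 0xbe (blk 11, set 1) → L1-HIT  vc=[13]
13: 0xd7 (blk 13, set 1) → VC-HIT  vc=[11]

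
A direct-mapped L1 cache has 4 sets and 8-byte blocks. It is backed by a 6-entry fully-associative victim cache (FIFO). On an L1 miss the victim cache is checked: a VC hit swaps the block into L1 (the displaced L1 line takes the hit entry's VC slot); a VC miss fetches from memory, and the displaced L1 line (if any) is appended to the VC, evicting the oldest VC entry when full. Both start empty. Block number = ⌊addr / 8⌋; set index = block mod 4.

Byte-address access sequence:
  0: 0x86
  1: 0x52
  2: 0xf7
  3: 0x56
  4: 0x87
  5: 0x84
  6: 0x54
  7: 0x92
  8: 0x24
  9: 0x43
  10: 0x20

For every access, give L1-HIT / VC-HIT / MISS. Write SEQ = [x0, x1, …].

SEQ = [MISS, MISS, MISS, VC-HIT, L1-HIT, L1-HIT, L1-HIT, MISS, MISS, MISS, VC-HIT]

#0 0x86→b16/s0 MISS; vc=[]
#1 0x52→b10/s2 MISS; vc=[]
#2 0xf7→b30/s2 MISS; vc=[10]
#3 0x56→b10/s2 VC-HIT; vc=[30]
#4 0x87→b16/s0 L1-HIT; vc=[30]
#5 0x84→b16/s0 L1-HIT; vc=[30]
#6 0x54→b10/s2 L1-HIT; vc=[30]
#7 0x92→b18/s2 MISS; vc=[30,10]
#8 0x24→b4/s0 MISS; vc=[30,10,16]
#9 0x43→b8/s0 MISS; vc=[30,10,16,4]
#10 0x20→b4/s0 VC-HIT; vc=[30,10,16,8]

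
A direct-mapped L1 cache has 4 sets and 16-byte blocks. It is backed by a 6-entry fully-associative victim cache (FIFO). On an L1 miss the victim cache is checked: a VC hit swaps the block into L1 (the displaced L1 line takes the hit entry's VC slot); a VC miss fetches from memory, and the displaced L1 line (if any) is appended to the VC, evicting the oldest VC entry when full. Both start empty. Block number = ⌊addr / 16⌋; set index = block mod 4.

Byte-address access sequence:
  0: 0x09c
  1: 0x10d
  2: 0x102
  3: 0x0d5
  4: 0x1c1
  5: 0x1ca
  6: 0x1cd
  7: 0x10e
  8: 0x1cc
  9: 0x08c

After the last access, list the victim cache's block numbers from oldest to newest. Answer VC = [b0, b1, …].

VC = [9, 16, 28]

  [0] addr=0x9c blk=9 s=1: MISS | VC []
  [1] addr=0x10d blk=16 s=0: MISS | VC []
  [2] addr=0x102 blk=16 s=0: L1-HIT | VC []
  [3] addr=0xd5 blk=13 s=1: MISS | VC [9]
  [4] addr=0x1c1 blk=28 s=0: MISS | VC [9, 16]
  [5] addr=0x1ca blk=28 s=0: L1-HIT | VC [9, 16]
  [6] addr=0x1cd blk=28 s=0: L1-HIT | VC [9, 16]
  [7] addr=0x10e blk=16 s=0: VC-HIT | VC [9, 28]
  [8] addr=0x1cc blk=28 s=0: VC-HIT | VC [9, 16]
  [9] addr=0x8c blk=8 s=0: MISS | VC [9, 16, 28]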